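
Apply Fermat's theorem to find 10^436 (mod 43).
By Fermat: 10^{42} ≡ 1 (mod 43). 436 ≡ 16 (mod 42). So 10^{436} ≡ 10^{16} ≡ 31 (mod 43)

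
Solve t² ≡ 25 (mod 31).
The square roots of 25 mod 31 are 5 and 26. Verify: 5² = 25 ≡ 25 (mod 31)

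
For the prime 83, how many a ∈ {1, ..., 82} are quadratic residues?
For prime 83, there are (p-1)/2 = (83-1)/2 = 41 quadratic residues (excluding 0).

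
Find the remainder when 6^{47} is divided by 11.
By Fermat: 6^{10} ≡ 1 (mod 11). 47 = 4×10 + 7. So 6^{47} ≡ 6^{7} ≡ 8 (mod 11)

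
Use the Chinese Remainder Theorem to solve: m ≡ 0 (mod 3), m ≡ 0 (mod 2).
M = 3 × 2 = 6. M₁ = 2, y₁ ≡ 2 (mod 3). M₂ = 3, y₂ ≡ 1 (mod 2). m = 0×2×2 + 0×3×1 ≡ 0 (mod 6)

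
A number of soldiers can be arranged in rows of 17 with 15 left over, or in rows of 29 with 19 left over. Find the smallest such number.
M = 17 × 29 = 493. M₁ = 29, y₁ ≡ 10 (mod 17). M₂ = 17, y₂ ≡ 12 (mod 29). y = 15×29×10 + 19×17×12 ≡ 338 (mod 493). The smallest positive such number is 338.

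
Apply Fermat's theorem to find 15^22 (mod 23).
By Fermat's Little Theorem, 15^{22} ≡ 1 (mod 23) since 23 is prime and gcd(15, 23) = 1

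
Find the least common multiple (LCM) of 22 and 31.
682

First find GCD(22, 31) using the Euclidean algorithm:
22 = 0 × 31 + 22
31 = 1 × 22 + 9
22 = 2 × 9 + 4
9 = 2 × 4 + 1
4 = 4 × 1 + 0
GCD(22, 31) = 1

LCM formula: LCM(a, b) = (a × b) / GCD(a, b)
LCM(22, 31) = (22 × 31) / 1
LCM(22, 31) = 682 / 1
LCM(22, 31) = 682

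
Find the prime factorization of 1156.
2^2 × 17^2

Divide by primes starting from smallest:
1156 ÷ 2 = 578
578 ÷ 2 = 289
289 ÷ 17 = 17
17 ÷ 17 = 1

1156 = 2^2 × 17^2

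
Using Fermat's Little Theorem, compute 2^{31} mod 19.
3

By Fermat's Little Theorem, a^(p-1) ≡ 1 (mod p) for prime p and gcd(a, p) = 1
Here p = 19, so 2^18 ≡ 1 (mod 19)
We can reduce the exponent: 31 mod 18 = 13
So 2^31 ≡ 2^13 (mod 19)
Computing: 2^13 mod 19 = 3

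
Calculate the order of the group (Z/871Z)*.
792

Prime factorization: 871 = 13 × 67
Using the formula φ(n) = n × Π(1 - 1/p) for each prime factor p:
φ(871) = 871 × (1 - 1/13) × (1 - 1/67)
φ(871) = 792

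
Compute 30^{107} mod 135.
0

Using successive squaring:
Binary expansion of 107: 1101011
Powers of 30 mod 135 (each is the square of the previous):
  30^1 ≡ 30 (mod 135)
  30^2 ≡ 30² = 900 ≡ 90 (mod 135)
  30^4 ≡ 90² = 8100 ≡ 0 (mod 135)
  30^8 ≡ 0² = 0 ≡ 0 (mod 135)
  30^16 ≡ 0² = 0 ≡ 0 (mod 135)
  30^32 ≡ 0² = 0 ≡ 0 (mod 135)
  30^64 ≡ 0² = 0 ≡ 0 (mod 135)
107 = 64 + 32 + 8 + 2 + 1, so 30^107 = 30^64 × 30^32 × 30^8 × 30^2 × 30^1 ≡ 0 × 0 × 0 × 90 × 30 (mod 135)
Multiplying step by step:
  0 × 0 = 0 ≡ 0 (mod 135)
  0 × 0 = 0 ≡ 0 (mod 135)
  0 × 90 = 0 ≡ 0 (mod 135)
  0 × 30 = 0 ≡ 0 (mod 135)
Result: 30^107 ≡ 0 (mod 135)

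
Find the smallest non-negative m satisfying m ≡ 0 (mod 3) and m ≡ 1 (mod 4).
M = 3 × 4 = 12. M₁ = 4, y₁ ≡ 1 (mod 3). M₂ = 3, y₂ ≡ 3 (mod 4). m = 0×4×1 + 1×3×3 ≡ 9 (mod 12)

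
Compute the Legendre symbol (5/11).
(5/11) = 5^{5} mod 11 = 1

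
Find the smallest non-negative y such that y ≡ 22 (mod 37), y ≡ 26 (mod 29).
577

Using the Chinese Remainder Theorem:
M = product of moduli = 1073
For equation 1: M_1 = 29, 29 ≡ 29 (mod 37), inverse of 29 mod 37 is 23 (check: 29 × 23 = 667 ≡ 1 (mod 37))
For equation 2: M_2 = 37, 37 ≡ 8 (mod 29), inverse of 37 mod 29 is 11 (check: 8 × 11 = 88 ≡ 1 (mod 29))
Combine: y ≡ Σ r_i×M_i×(M_i⁻¹ mod m_i) = 22×29×23 + 26×37×11 = 14674 + 10582 = 25256
25256 mod 1073 = 577
y ≡ 577 (mod 1073)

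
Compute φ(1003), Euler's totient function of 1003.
928

Prime factorization: 1003 = 17 × 59
Using the formula φ(n) = n × Π(1 - 1/p) for each prime factor p:
φ(1003) = 1003 × (1 - 1/17) × (1 - 1/59)
φ(1003) = 928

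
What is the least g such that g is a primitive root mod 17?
p - 1 = 16 has prime divisors 2. h is a primitive root mod 17 iff h^(16/q) ≢ 1 (mod 17) for each such q.
h = 2: 2^8 ≡ 1 (mod 17); 2^8 ≡ 1, so not a primitive root.
h = 3: 3^8 ≡ 16 (mod 17); none is 1, so 3 has order 16 and is a primitive root.
The smallest primitive root mod 17 is g = 3.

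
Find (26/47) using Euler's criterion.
(26/47) = 26^{23} mod 47 = -1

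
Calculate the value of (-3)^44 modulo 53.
Using repeated squaring. (-3) ≡ 50 (mod 53). 44 = 32 + 8 + 4 (binary 101100). Repeated squaring mod 53: 50^1 ≡ 50; 50^2 ≡ 50² = 2500 ≡ 9; 50^4 ≡ 9² = 81 ≡ 28; 50^8 ≡ 28² = 784 ≡ 42; 50^16 ≡ 42² = 1764 ≡ 15; 50^32 ≡ 15² = 225 ≡ 13. Multiply: (-3)^44 ≡ 50^32 × 50^8 × 50^4 ≡ 13 × 42 × 28 (mod 53): 13 × 42 = 546 ≡ 16; 16 × 28 = 448 ≡ 24. So (-3)^44 ≡ 24 (mod 53).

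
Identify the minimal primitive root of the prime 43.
p - 1 = 42 has prime divisors 2, 3, 7. h is a primitive root mod 43 iff h^(42/q) ≢ 1 (mod 43) for each such q.
h = 2: 2^21 ≡ 42, 2^14 ≡ 1, 2^6 ≡ 21 (mod 43); 2^14 ≡ 1, so not a primitive root.
h = 3: 3^21 ≡ 42, 3^14 ≡ 36, 3^6 ≡ 41 (mod 43); none is 1, so 3 has order 42 and is a primitive root.
The smallest primitive root mod 43 is g = 3.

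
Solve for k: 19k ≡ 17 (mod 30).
23

Since gcd(19, 30) = 1 divides 17, a solution exists.
Multiply both sides by the inverse of 19 mod 30:
  19^(-1) mod 30 = 19
  x ≡ 19 × 17 ≡ 323 ≡ 23 (mod 30)
Verification: 19 × 23 = 437 = 14 × 30 + 17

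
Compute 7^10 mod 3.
7 ≡ 1 (mod 3). 10 = 8 + 2 (binary 1010). Repeated squaring mod 3: 1^1 ≡ 1; 1^2 ≡ 1² = 1 ≡ 1; 1^4 ≡ 1² = 1 ≡ 1; 1^8 ≡ 1² = 1 ≡ 1. Multiply: 7^10 ≡ 1^8 × 1^2 ≡ 1 × 1 (mod 3): 1 × 1 = 1 ≡ 1. So 7^10 ≡ 1 (mod 3).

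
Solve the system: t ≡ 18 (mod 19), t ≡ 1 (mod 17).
M = 19 × 17 = 323. M₁ = 17, y₁ ≡ 9 (mod 19). M₂ = 19, y₂ ≡ 9 (mod 17). t = 18×17×9 + 1×19×9 ≡ 18 (mod 323)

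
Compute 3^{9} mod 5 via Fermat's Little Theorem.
3

By Fermat's Little Theorem, a^(p-1) ≡ 1 (mod p) for prime p and gcd(a, p) = 1
Here p = 5, so 3^4 ≡ 1 (mod 5)
We can reduce the exponent: 9 mod 4 = 1
So 3^9 ≡ 3^1 (mod 5)
Computing: 3^1 mod 5 = 3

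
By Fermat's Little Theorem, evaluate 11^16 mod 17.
By Fermat's Little Theorem, 11^{16} ≡ 1 (mod 17) since 17 is prime and gcd(11, 17) = 1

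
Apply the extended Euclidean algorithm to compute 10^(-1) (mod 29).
Extended GCD: 10(3) + 29(-1) = 1. So 10^(-1) ≡ 3 ≡ 3 (mod 29). Verify: 10 × 3 = 30 ≡ 1 (mod 29)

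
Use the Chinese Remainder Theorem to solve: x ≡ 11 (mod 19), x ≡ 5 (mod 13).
M = 19 × 13 = 247. M₁ = 13, y₁ ≡ 3 (mod 19). M₂ = 19, y₂ ≡ 11 (mod 13). x = 11×13×3 + 5×19×11 ≡ 239 (mod 247)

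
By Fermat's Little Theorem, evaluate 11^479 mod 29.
By Fermat: 11^{28} ≡ 1 (mod 29). 479 ≡ 3 (mod 28). So 11^{479} ≡ 11^{3} ≡ 26 (mod 29)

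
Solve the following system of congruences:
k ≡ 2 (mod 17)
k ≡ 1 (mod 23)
70

Using the Chinese Remainder Theorem:
M = product of moduli = 391
For equation 1: M_1 = 23, 23 ≡ 6 (mod 17), inverse of 23 mod 17 is 3 (check: 6 × 3 = 18 ≡ 1 (mod 17))
For equation 2: M_2 = 17, 17 ≡ 17 (mod 23), inverse of 17 mod 23 is 19 (check: 17 × 19 = 323 ≡ 1 (mod 23))
Combine: k ≡ Σ r_i×M_i×(M_i⁻¹ mod m_i) = 2×23×3 + 1×17×19 = 138 + 323 = 461
461 mod 391 = 70
k ≡ 70 (mod 391)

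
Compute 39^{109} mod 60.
39

Using successive squaring:
Binary expansion of 109: 1101101
Powers of 39 mod 60 (each is the square of the previous):
  39^1 ≡ 39 (mod 60)
  39^2 ≡ 39² = 1521 ≡ 21 (mod 60)
  39^4 ≡ 21² = 441 ≡ 21 (mod 60)
  39^8 ≡ 21² = 441 ≡ 21 (mod 60)
  39^16 ≡ 21² = 441 ≡ 21 (mod 60)
  39^32 ≡ 21² = 441 ≡ 21 (mod 60)
  39^64 ≡ 21² = 441 ≡ 21 (mod 60)
109 = 64 + 32 + 8 + 4 + 1, so 39^109 = 39^64 × 39^32 × 39^8 × 39^4 × 39^1 ≡ 21 × 21 × 21 × 21 × 39 (mod 60)
Multiplying step by step:
  21 × 21 = 441 ≡ 21 (mod 60)
  21 × 21 = 441 ≡ 21 (mod 60)
  21 × 21 = 441 ≡ 21 (mod 60)
  21 × 39 = 819 ≡ 39 (mod 60)
Result: 39^109 ≡ 39 (mod 60)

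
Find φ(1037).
960

Prime factorization: 1037 = 17 × 61
Using the formula φ(n) = n × Π(1 - 1/p) for each prime factor p:
φ(1037) = 1037 × (1 - 1/17) × (1 - 1/61)
φ(1037) = 960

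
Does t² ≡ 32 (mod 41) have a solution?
By Euler's criterion: 32^{20} ≡ 1 (mod 41). Since this equals 1, 32 is a QR.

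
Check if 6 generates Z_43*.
p - 1 = 42 has prime divisors 2, 3, 7. Check 6^(42/q) mod 43 for each: 6^(42/2) = 6^21 ≡ 1, 6^(42/3) = 6^14 ≡ 36, 6^(42/7) = 6^6 ≡ 1 (mod 43). Since 6^21 ≡ 1 (mod 43), the order of 6 divides 21 (in fact the order is 3) ≠ 42, so it is not a primitive root.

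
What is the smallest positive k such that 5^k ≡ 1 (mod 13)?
Powers of 5 mod 13: 5^1≡5, 5^2≡12, 5^3≡8, 5^4≡1. Order = 4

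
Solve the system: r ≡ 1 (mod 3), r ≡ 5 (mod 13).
M = 3 × 13 = 39. M₁ = 13, y₁ ≡ 1 (mod 3). M₂ = 3, y₂ ≡ 9 (mod 13). r = 1×13×1 + 5×3×9 ≡ 31 (mod 39)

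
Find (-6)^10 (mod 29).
(-6) ≡ 23 (mod 29). 10 = 8 + 2 (binary 1010). Repeated squaring mod 29: 23^1 ≡ 23; 23^2 ≡ 23² = 529 ≡ 7; 23^4 ≡ 7² = 49 ≡ 20; 23^8 ≡ 20² = 400 ≡ 23. Multiply: (-6)^10 ≡ 23^8 × 23^2 ≡ 23 × 7 (mod 29): 23 × 7 = 161 ≡ 16. So (-6)^10 ≡ 16 (mod 29).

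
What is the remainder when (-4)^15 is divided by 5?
Using Fermat: (-4)^{4} ≡ 1 (mod 5). 15 ≡ 3 (mod 4). So (-4)^{15} ≡ (-4)^{3} ≡ 1 (mod 5)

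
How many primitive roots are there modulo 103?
32

The number of primitive roots modulo p is φ(p-1) = φ(102)
φ(102) = 32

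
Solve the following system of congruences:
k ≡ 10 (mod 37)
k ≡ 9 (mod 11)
306

Using the Chinese Remainder Theorem:
M = product of moduli = 407
For equation 1: M_1 = 11, 11 ≡ 11 (mod 37), inverse of 11 mod 37 is 27 (check: 11 × 27 = 297 ≡ 1 (mod 37))
For equation 2: M_2 = 37, 37 ≡ 4 (mod 11), inverse of 37 mod 11 is 3 (check: 4 × 3 = 12 ≡ 1 (mod 11))
Combine: k ≡ Σ r_i×M_i×(M_i⁻¹ mod m_i) = 10×11×27 + 9×37×3 = 2970 + 999 = 3969
3969 mod 407 = 306
k ≡ 306 (mod 407)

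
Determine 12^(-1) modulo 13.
12^(-1) ≡ 12 (mod 13). Verification: 12 × 12 = 144 ≡ 1 (mod 13)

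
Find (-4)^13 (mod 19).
Using repeated squaring. (-4) ≡ 15 (mod 19). 13 = 8 + 4 + 1 (binary 1101). Repeated squaring mod 19: 15^1 ≡ 15; 15^2 ≡ 15² = 225 ≡ 16; 15^4 ≡ 16² = 256 ≡ 9; 15^8 ≡ 9² = 81 ≡ 5. Multiply: (-4)^13 ≡ 15^8 × 15^4 × 15^1 ≡ 5 × 9 × 15 (mod 19): 5 × 9 = 45 ≡ 7; 7 × 15 = 105 ≡ 10. So (-4)^13 ≡ 10 (mod 19).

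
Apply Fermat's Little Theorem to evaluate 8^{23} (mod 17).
15

By Fermat's Little Theorem, a^(p-1) ≡ 1 (mod p) for prime p and gcd(a, p) = 1
Here p = 17, so 8^16 ≡ 1 (mod 17)
We can reduce the exponent: 23 mod 16 = 7
So 8^23 ≡ 8^7 (mod 17)
Computing: 8^7 mod 17 = 15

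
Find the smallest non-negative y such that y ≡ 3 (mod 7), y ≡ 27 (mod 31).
213

Using the Chinese Remainder Theorem:
M = product of moduli = 217
For equation 1: M_1 = 31, 31 ≡ 3 (mod 7), inverse of 31 mod 7 is 5 (check: 3 × 5 = 15 ≡ 1 (mod 7))
For equation 2: M_2 = 7, 7 ≡ 7 (mod 31), inverse of 7 mod 31 is 9 (check: 7 × 9 = 63 ≡ 1 (mod 31))
Combine: y ≡ Σ r_i×M_i×(M_i⁻¹ mod m_i) = 3×31×5 + 27×7×9 = 465 + 1701 = 2166
2166 mod 217 = 213
y ≡ 213 (mod 217)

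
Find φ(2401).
2058

Prime factorization: 2401 = 7^4
Using the formula φ(n) = n × Π(1 - 1/p) for each prime factor p:
φ(2401) = 2401 × (1 - 1/7)
φ(2401) = 2058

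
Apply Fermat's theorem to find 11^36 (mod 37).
By Fermat's Little Theorem, 11^{36} ≡ 1 (mod 37) since 37 is prime and gcd(11, 37) = 1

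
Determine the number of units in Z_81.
54

Prime factorization: 81 = 3^4
Using the formula φ(n) = n × Π(1 - 1/p) for each prime factor p:
φ(81) = 81 × (1 - 1/3)
φ(81) = 54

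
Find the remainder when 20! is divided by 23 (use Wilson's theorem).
(22)! = (20)! × (21) × (22) ≡ -1 (mod 23). So (20)! ≡ -1 × [(22)(21)]^(-1) ≡ 11 (mod 23)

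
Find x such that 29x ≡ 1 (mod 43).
29^(-1) ≡ 3 (mod 43). Verification: 29 × 3 = 87 ≡ 1 (mod 43)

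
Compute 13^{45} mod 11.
10

Using successive squaring:
Binary expansion of 45: 101101
Powers of 13 mod 11 (each is the square of the previous):
  13^1 ≡ 2 (mod 11)
  13^2 ≡ 2² = 4 ≡ 4 (mod 11)
  13^4 ≡ 4² = 16 ≡ 5 (mod 11)
  13^8 ≡ 5² = 25 ≡ 3 (mod 11)
  13^16 ≡ 3² = 9 ≡ 9 (mod 11)
  13^32 ≡ 9² = 81 ≡ 4 (mod 11)
45 = 32 + 8 + 4 + 1, so 13^45 = 13^32 × 13^8 × 13^4 × 13^1 ≡ 4 × 3 × 5 × 2 (mod 11)
Multiplying step by step:
  4 × 3 = 12 ≡ 1 (mod 11)
  1 × 5 = 5 ≡ 5 (mod 11)
  5 × 2 = 10 ≡ 10 (mod 11)
Result: 13^45 ≡ 10 (mod 11)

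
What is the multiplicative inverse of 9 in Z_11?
5

Using Extended Euclidean Algorithm:
gcd(9, 11) = 1
Bezout coefficients: 9 × 5 + 11 × -4 = 1
So 9 × 5 ≡ 1 (mod 11)
The inverse is 5 mod 11 = 5
Verification: 9 × 5 = 45 = 4 × 11 + 1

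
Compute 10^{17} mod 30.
10

Using successive squaring:
Binary expansion of 17: 10001
Powers of 10 mod 30 (each is the square of the previous):
  10^1 ≡ 10 (mod 30)
  10^2 ≡ 10² = 100 ≡ 10 (mod 30)
  10^4 ≡ 10² = 100 ≡ 10 (mod 30)
  10^8 ≡ 10² = 100 ≡ 10 (mod 30)
  10^16 ≡ 10² = 100 ≡ 10 (mod 30)
17 = 16 + 1, so 10^17 = 10^16 × 10^1 ≡ 10 × 10 (mod 30)
Multiplying step by step:
  10 × 10 = 100 ≡ 10 (mod 30)
Result: 10^17 ≡ 10 (mod 30)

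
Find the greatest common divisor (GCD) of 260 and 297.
1

Using the Euclidean algorithm:
260 = 0 × 297 + 260
297 = 1 × 260 + 37
260 = 7 × 37 + 1
37 = 37 × 1 + 0

GCD(260, 297) = 1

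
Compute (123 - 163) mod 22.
4

(123 - 163) = -40
-40 mod 22 = 4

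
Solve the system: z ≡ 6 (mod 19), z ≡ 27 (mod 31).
M = 19 × 31 = 589. M₁ = 31, y₁ ≡ 8 (mod 19). M₂ = 19, y₂ ≡ 18 (mod 31). z = 6×31×8 + 27×19×18 ≡ 120 (mod 589)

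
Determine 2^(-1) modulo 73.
2^(-1) ≡ 37 (mod 73). Verification: 2 × 37 = 74 ≡ 1 (mod 73)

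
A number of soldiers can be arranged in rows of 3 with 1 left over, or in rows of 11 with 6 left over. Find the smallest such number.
M = 3 × 11 = 33. M₁ = 11, y₁ ≡ 2 (mod 3). M₂ = 3, y₂ ≡ 4 (mod 11). m = 1×11×2 + 6×3×4 ≡ 28 (mod 33). The smallest positive such number is 28.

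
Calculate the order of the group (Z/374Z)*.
160

Prime factorization: 374 = 2 × 11 × 17
Using the formula φ(n) = n × Π(1 - 1/p) for each prime factor p:
φ(374) = 374 × (1 - 1/2) × (1 - 1/11) × (1 - 1/17)
φ(374) = 160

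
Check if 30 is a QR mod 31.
By Euler's criterion: 30^{15} ≡ 30 (mod 31). Since this equals -1 (≡ 30), 30 is not a QR.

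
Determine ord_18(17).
Powers of 17 mod 18: 17^1≡17, 17^2≡1. Order = 2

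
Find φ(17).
16

Prime factorization: 17 = 17
Using the formula φ(n) = n × Π(1 - 1/p) for each prime factor p:
φ(17) = 17 × (1 - 1/17)
φ(17) = 16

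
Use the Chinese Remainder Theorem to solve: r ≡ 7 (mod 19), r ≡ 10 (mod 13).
M = 19 × 13 = 247. M₁ = 13, y₁ ≡ 3 (mod 19). M₂ = 19, y₂ ≡ 11 (mod 13). r = 7×13×3 + 10×19×11 ≡ 140 (mod 247)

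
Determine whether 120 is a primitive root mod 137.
p - 1 = 136 has prime divisors 2, 17. Check 120^(136/q) mod 137 for each: 120^(136/2) = 120^68 ≡ 1, 120^(136/17) = 120^8 ≡ 72 (mod 137). Since 120^68 ≡ 1 (mod 137), the order of 120 divides 68 (in fact the order is 68) ≠ 136, so it is not a primitive root.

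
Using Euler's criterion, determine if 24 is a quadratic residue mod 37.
By Euler's criterion: 24^{18} ≡ 36 (mod 37). Since this equals -1 (≡ 36), 24 is not a QR.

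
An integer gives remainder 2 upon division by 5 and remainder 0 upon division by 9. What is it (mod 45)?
M = 5 × 9 = 45. M₁ = 9, y₁ ≡ 4 (mod 5). M₂ = 5, y₂ ≡ 2 (mod 9). k = 2×9×4 + 0×5×2 ≡ 27 (mod 45). The smallest positive such number is 27.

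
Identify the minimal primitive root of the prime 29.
p - 1 = 28 has prime divisors 2, 7. h is a primitive root mod 29 iff h^(28/q) ≢ 1 (mod 29) for each such q.
h = 2: 2^14 ≡ 28, 2^4 ≡ 16 (mod 29); none is 1, so 2 has order 28 and is a primitive root.
The smallest primitive root mod 29 is g = 2.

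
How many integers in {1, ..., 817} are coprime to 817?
756

Prime factorization: 817 = 19 × 43
Using the formula φ(n) = n × Π(1 - 1/p) for each prime factor p:
φ(817) = 817 × (1 - 1/19) × (1 - 1/43)
φ(817) = 756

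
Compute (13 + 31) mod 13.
5

(13 + 31) = 44
44 mod 13 = 5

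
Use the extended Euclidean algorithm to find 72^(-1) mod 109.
Extended GCD: 72(53) + 109(-35) = 1. So 72^(-1) ≡ 53 ≡ 53 (mod 109). Verify: 72 × 53 = 3816 ≡ 1 (mod 109)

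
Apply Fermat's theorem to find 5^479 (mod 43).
By Fermat: 5^{42} ≡ 1 (mod 43). 479 ≡ 17 (mod 42). So 5^{479} ≡ 5^{17} ≡ 28 (mod 43)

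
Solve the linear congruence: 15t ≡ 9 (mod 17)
4

Since gcd(15, 17) = 1 divides 9, a solution exists.
Multiply both sides by the inverse of 15 mod 17:
  15^(-1) mod 17 = 8
  x ≡ 8 × 9 ≡ 72 ≡ 4 (mod 17)
Verification: 15 × 4 = 60 = 3 × 17 + 9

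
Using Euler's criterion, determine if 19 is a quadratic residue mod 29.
By Euler's criterion: 19^{14} ≡ 28 (mod 29). Since this equals -1 (≡ 28), 19 is not a QR.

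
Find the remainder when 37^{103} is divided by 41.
By Fermat: 37^{40} ≡ 1 (mod 41). 103 = 2×40 + 23. So 37^{103} ≡ 37^{23} ≡ 18 (mod 41)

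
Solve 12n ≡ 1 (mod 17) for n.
10

Using Extended Euclidean Algorithm:
gcd(12, 17) = 1
Bezout coefficients: 12 × -7 + 17 × 5 = 1
So 12 × -7 ≡ 1 (mod 17)
The inverse is -7 mod 17 = 10
Verification: 12 × 10 = 120 = 7 × 17 + 1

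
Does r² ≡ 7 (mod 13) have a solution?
By Euler's criterion: 7^{6} ≡ 12 (mod 13). Since this equals -1 (≡ 12), 7 is not a QR.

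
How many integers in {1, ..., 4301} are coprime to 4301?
3520

Prime factorization: 4301 = 11 × 17 × 23
Using the formula φ(n) = n × Π(1 - 1/p) for each prime factor p:
φ(4301) = 4301 × (1 - 1/11) × (1 - 1/17) × (1 - 1/23)
φ(4301) = 3520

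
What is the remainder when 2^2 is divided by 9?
2 = 2 (binary 10). Repeated squaring mod 9: 2^1 ≡ 2; 2^2 ≡ 2² = 4 ≡ 4. So 2^2 ≡ 4 (mod 9).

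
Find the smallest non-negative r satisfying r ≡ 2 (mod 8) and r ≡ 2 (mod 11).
M = 8 × 11 = 88. M₁ = 11, y₁ ≡ 3 (mod 8). M₂ = 8, y₂ ≡ 7 (mod 11). r = 2×11×3 + 2×8×7 ≡ 2 (mod 88)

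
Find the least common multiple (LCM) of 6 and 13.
78

First find GCD(6, 13) using the Euclidean algorithm:
6 = 0 × 13 + 6
13 = 2 × 6 + 1
6 = 6 × 1 + 0
GCD(6, 13) = 1

LCM formula: LCM(a, b) = (a × b) / GCD(a, b)
LCM(6, 13) = (6 × 13) / 1
LCM(6, 13) = 78 / 1
LCM(6, 13) = 78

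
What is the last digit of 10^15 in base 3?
Using Fermat: 10^{2} ≡ 1 (mod 3). 15 ≡ 1 (mod 2). So 10^{15} ≡ 10^{1} ≡ 1 (mod 3)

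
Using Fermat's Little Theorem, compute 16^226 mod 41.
By Fermat: 16^{40} ≡ 1 (mod 41). 226 ≡ 26 (mod 40). So 16^{226} ≡ 16^{26} ≡ 16 (mod 41)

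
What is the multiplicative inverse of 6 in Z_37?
31

Using Extended Euclidean Algorithm:
gcd(6, 37) = 1
Bezout coefficients: 6 × -6 + 37 × 1 = 1
So 6 × -6 ≡ 1 (mod 37)
The inverse is -6 mod 37 = 31
Verification: 6 × 31 = 186 = 5 × 37 + 1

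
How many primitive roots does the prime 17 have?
Number of primitive roots mod 17 = φ(16) = 8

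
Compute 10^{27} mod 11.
10

Using successive squaring:
Binary expansion of 27: 11011
Powers of 10 mod 11 (each is the square of the previous):
  10^1 ≡ 10 (mod 11)
  10^2 ≡ 10² = 100 ≡ 1 (mod 11)
  10^4 ≡ 1² = 1 ≡ 1 (mod 11)
  10^8 ≡ 1² = 1 ≡ 1 (mod 11)
  10^16 ≡ 1² = 1 ≡ 1 (mod 11)
27 = 16 + 8 + 2 + 1, so 10^27 = 10^16 × 10^8 × 10^2 × 10^1 ≡ 1 × 1 × 1 × 10 (mod 11)
Multiplying step by step:
  1 × 1 = 1 ≡ 1 (mod 11)
  1 × 1 = 1 ≡ 1 (mod 11)
  1 × 10 = 10 ≡ 10 (mod 11)
Result: 10^27 ≡ 10 (mod 11)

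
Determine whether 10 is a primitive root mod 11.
p - 1 = 10 has prime divisors 2, 5. Check 10^(10/q) mod 11 for each: 10^(10/2) = 10^5 ≡ 10, 10^(10/5) = 10^2 ≡ 1 (mod 11). Since 10^2 ≡ 1 (mod 11), the order of 10 divides 2 (in fact the order is 2) ≠ 10, so it is not a primitive root.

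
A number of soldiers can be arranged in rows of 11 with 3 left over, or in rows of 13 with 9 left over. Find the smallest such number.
M = 11 × 13 = 143. M₁ = 13, y₁ ≡ 6 (mod 11). M₂ = 11, y₂ ≡ 6 (mod 13). y = 3×13×6 + 9×11×6 ≡ 113 (mod 143). The smallest positive such number is 113.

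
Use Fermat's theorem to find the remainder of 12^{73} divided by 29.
12

By Fermat's Little Theorem, a^(p-1) ≡ 1 (mod p) for prime p and gcd(a, p) = 1
Here p = 29, so 12^28 ≡ 1 (mod 29)
We can reduce the exponent: 73 mod 28 = 17
So 12^73 ≡ 12^17 (mod 29)
Computing: 12^17 mod 29 = 12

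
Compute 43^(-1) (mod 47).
43^(-1) ≡ 35 (mod 47). Verification: 43 × 35 = 1505 ≡ 1 (mod 47)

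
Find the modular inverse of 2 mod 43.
2^(-1) ≡ 22 (mod 43). Verification: 2 × 22 = 44 ≡ 1 (mod 43)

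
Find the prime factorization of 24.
2^3 × 3

Divide by primes starting from smallest:
24 ÷ 2 = 12
12 ÷ 2 = 6
6 ÷ 2 = 3
3 ÷ 3 = 1

24 = 2^3 × 3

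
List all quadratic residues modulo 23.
QRs mod 23: {1, 2, 3, 4, 6, 8, 9, 12, 13, 16, 18}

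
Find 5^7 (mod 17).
7 = 4 + 2 + 1 (binary 111). Repeated squaring mod 17: 5^1 ≡ 5; 5^2 ≡ 5² = 25 ≡ 8; 5^4 ≡ 8² = 64 ≡ 13. Multiply: 5^7 = 5^4 × 5^2 × 5^1 ≡ 13 × 8 × 5 (mod 17): 13 × 8 = 104 ≡ 2; 2 × 5 = 10 ≡ 10. So 5^7 ≡ 10 (mod 17).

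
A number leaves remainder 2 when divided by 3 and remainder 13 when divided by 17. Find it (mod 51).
M = 3 × 17 = 51. M₁ = 17, y₁ ≡ 2 (mod 3). M₂ = 3, y₂ ≡ 6 (mod 17). t = 2×17×2 + 13×3×6 ≡ 47 (mod 51)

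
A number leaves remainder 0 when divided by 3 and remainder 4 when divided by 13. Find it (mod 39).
M = 3 × 13 = 39. M₁ = 13, y₁ ≡ 1 (mod 3). M₂ = 3, y₂ ≡ 9 (mod 13). t = 0×13×1 + 4×3×9 ≡ 30 (mod 39)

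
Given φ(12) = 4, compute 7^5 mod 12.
By Euler: 7^{4} ≡ 1 (mod 12) since gcd(7, 12) = 1. 5 = 1×4 + 1. So 7^{5} ≡ 7^{1} ≡ 7 (mod 12)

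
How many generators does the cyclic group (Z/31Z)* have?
8

The number of primitive roots modulo p is φ(p-1) = φ(30)
φ(30) = 8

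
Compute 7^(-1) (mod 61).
35

Using Extended Euclidean Algorithm:
gcd(7, 61) = 1
Bezout coefficients: 7 × -26 + 61 × 3 = 1
So 7 × -26 ≡ 1 (mod 61)
The inverse is -26 mod 61 = 35
Verification: 7 × 35 = 245 = 4 × 61 + 1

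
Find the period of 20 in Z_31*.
Powers of 20 mod 31: 20^1≡20, 20^2≡28, 20^3≡2, 20^4≡9, 20^5≡25, 20^6≡4, 20^7≡18, 20^8≡19, 20^9≡8, 20^10≡5, 20^11≡7, 20^12≡16, 20^13≡10, 20^14≡14, 20^15≡1. Order = 15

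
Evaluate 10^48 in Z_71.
Using repeated squaring. 48 = 32 + 16 (binary 110000). Repeated squaring mod 71: 10^1 ≡ 10; 10^2 ≡ 10² = 100 ≡ 29; 10^4 ≡ 29² = 841 ≡ 60; 10^8 ≡ 60² = 3600 ≡ 50; 10^16 ≡ 50² = 2500 ≡ 15; 10^32 ≡ 15² = 225 ≡ 12. Multiply: 10^48 = 10^32 × 10^16 ≡ 12 × 15 (mod 71): 12 × 15 = 180 ≡ 38. So 10^48 ≡ 38 (mod 71).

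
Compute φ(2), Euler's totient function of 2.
1

Prime factorization: 2 = 2
Using the formula φ(n) = n × Π(1 - 1/p) for each prime factor p:
φ(2) = 2 × (1 - 1/2)
φ(2) = 1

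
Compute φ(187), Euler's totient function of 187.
160

Prime factorization: 187 = 11 × 17
Using the formula φ(n) = n × Π(1 - 1/p) for each prime factor p:
φ(187) = 187 × (1 - 1/11) × (1 - 1/17)
φ(187) = 160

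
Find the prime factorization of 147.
3 × 7^2

Divide by primes starting from smallest:
147 ÷ 3 = 49
49 ÷ 7 = 7
7 ÷ 7 = 1

147 = 3 × 7^2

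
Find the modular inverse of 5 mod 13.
5^(-1) ≡ 8 (mod 13). Verification: 5 × 8 = 40 ≡ 1 (mod 13)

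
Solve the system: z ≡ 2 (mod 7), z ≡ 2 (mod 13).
M = 7 × 13 = 91. M₁ = 13, y₁ ≡ 6 (mod 7). M₂ = 7, y₂ ≡ 2 (mod 13). z = 2×13×6 + 2×7×2 ≡ 2 (mod 91)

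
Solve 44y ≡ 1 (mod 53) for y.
44^(-1) ≡ 47 (mod 53). Verification: 44 × 47 = 2068 ≡ 1 (mod 53)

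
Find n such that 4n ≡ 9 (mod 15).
6

Since gcd(4, 15) = 1 divides 9, a solution exists.
Multiply both sides by the inverse of 4 mod 15:
  4^(-1) mod 15 = 4
  x ≡ 4 × 9 ≡ 36 ≡ 6 (mod 15)
Verification: 4 × 6 = 24 = 1 × 15 + 9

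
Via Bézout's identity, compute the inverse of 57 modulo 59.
Extended GCD: 57(29) + 59(-28) = 1. So 57^(-1) ≡ 29 ≡ 29 (mod 59). Verify: 57 × 29 = 1653 ≡ 1 (mod 59)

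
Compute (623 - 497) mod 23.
11

(623 - 497) = 126
126 mod 23 = 11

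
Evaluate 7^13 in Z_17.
Using repeated squaring. 13 = 8 + 4 + 1 (binary 1101). Repeated squaring mod 17: 7^1 ≡ 7; 7^2 ≡ 7² = 49 ≡ 15; 7^4 ≡ 15² = 225 ≡ 4; 7^8 ≡ 4² = 16 ≡ 16. Multiply: 7^13 = 7^8 × 7^4 × 7^1 ≡ 16 × 4 × 7 (mod 17): 16 × 4 = 64 ≡ 13; 13 × 7 = 91 ≡ 6. So 7^13 ≡ 6 (mod 17).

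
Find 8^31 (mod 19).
Using Fermat: 8^{18} ≡ 1 (mod 19). 31 ≡ 13 (mod 18). So 8^{31} ≡ 8^{13} ≡ 8 (mod 19)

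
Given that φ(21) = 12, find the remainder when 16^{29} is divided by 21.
By Euler: 16^{12} ≡ 1 (mod 21) since gcd(16, 21) = 1. 29 = 2×12 + 5. So 16^{29} ≡ 16^{5} ≡ 4 (mod 21)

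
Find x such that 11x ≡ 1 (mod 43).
11^(-1) ≡ 4 (mod 43). Verification: 11 × 4 = 44 ≡ 1 (mod 43)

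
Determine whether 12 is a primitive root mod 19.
p - 1 = 18 has prime divisors 2, 3. Check 12^(18/q) mod 19 for each: 12^(18/2) = 12^9 ≡ 18, 12^(18/3) = 12^6 ≡ 1 (mod 19). Since 12^6 ≡ 1 (mod 19), the order of 12 divides 6 (in fact the order is 6) ≠ 18, so it is not a primitive root.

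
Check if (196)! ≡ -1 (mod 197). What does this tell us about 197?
(196)! mod 197 = 196. Since this equals -1 (mod 197), Wilson confirms 197 is prime.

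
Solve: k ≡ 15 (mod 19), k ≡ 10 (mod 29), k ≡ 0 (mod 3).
M = 19 × 29 × 3 = 1653. M₁ = 87, y₁ ≡ 7 (mod 19). M₂ = 57, y₂ ≡ 28 (mod 29). M₃ = 551, y₃ ≡ 2 (mod 3). k = 15×87×7 + 10×57×28 + 0×551×2 ≡ 300 (mod 1653)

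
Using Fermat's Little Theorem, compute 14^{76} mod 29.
24

By Fermat's Little Theorem, a^(p-1) ≡ 1 (mod p) for prime p and gcd(a, p) = 1
Here p = 29, so 14^28 ≡ 1 (mod 29)
We can reduce the exponent: 76 mod 28 = 20
So 14^76 ≡ 14^20 (mod 29)
Computing: 14^20 mod 29 = 24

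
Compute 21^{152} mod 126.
63

Using successive squaring:
Binary expansion of 152: 10011000
Powers of 21 mod 126 (each is the square of the previous):
  21^1 ≡ 21 (mod 126)
  21^2 ≡ 21² = 441 ≡ 63 (mod 126)
  21^4 ≡ 63² = 3969 ≡ 63 (mod 126)
  21^8 ≡ 63² = 3969 ≡ 63 (mod 126)
  21^16 ≡ 63² = 3969 ≡ 63 (mod 126)
  21^32 ≡ 63² = 3969 ≡ 63 (mod 126)
  21^64 ≡ 63² = 3969 ≡ 63 (mod 126)
  21^128 ≡ 63² = 3969 ≡ 63 (mod 126)
152 = 128 + 16 + 8, so 21^152 = 21^128 × 21^16 × 21^8 ≡ 63 × 63 × 63 (mod 126)
Multiplying step by step:
  63 × 63 = 3969 ≡ 63 (mod 126)
  63 × 63 = 3969 ≡ 63 (mod 126)
Result: 21^152 ≡ 63 (mod 126)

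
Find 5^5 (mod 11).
5 = 4 + 1 (binary 101). Repeated squaring mod 11: 5^1 ≡ 5; 5^2 ≡ 5² = 25 ≡ 3; 5^4 ≡ 3² = 9 ≡ 9. Multiply: 5^5 = 5^4 × 5^1 ≡ 9 × 5 (mod 11): 9 × 5 = 45 ≡ 1. So 5^5 ≡ 1 (mod 11).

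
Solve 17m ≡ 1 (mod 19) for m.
17^(-1) ≡ 9 (mod 19). Verification: 17 × 9 = 153 ≡ 1 (mod 19)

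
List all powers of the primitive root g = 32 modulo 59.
g^1, g^2, ..., g^{58} mod 59: {32, 21, 23, 28, 11, 57, 54, 17, 13, 3, 37, 4, 10, 25, 33, 53, 44, 51, 39, 9, 52, 12, 30, 16, 40, 41, 14, 35, 58, 27, 38, 36, 31, 48, 2, 5, 42, 46, 56, 22, 55, 49, 34, 26, 6, 15, 8, 20, 50, 7, 47, 29, 43, 19, 18, 45, 24, 1}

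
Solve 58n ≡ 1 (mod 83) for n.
73

Using Extended Euclidean Algorithm:
gcd(58, 83) = 1
Bezout coefficients: 58 × -10 + 83 × 7 = 1
So 58 × -10 ≡ 1 (mod 83)
The inverse is -10 mod 83 = 73
Verification: 58 × 73 = 4234 = 51 × 83 + 1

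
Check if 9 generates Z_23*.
p - 1 = 22 has prime divisors 2, 11. Check 9^(22/q) mod 23 for each: 9^(22/2) = 9^11 ≡ 1, 9^(22/11) = 9^2 ≡ 12 (mod 23). Since 9^11 ≡ 1 (mod 23), the order of 9 divides 11 (in fact the order is 11) ≠ 22, so it is not a primitive root.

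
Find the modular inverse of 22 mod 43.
22^(-1) ≡ 2 (mod 43). Verification: 22 × 2 = 44 ≡ 1 (mod 43)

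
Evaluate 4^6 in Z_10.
6 = 4 + 2 (binary 110). Repeated squaring mod 10: 4^1 ≡ 4; 4^2 ≡ 4² = 16 ≡ 6; 4^4 ≡ 6² = 36 ≡ 6. Multiply: 4^6 = 4^4 × 4^2 ≡ 6 × 6 (mod 10): 6 × 6 = 36 ≡ 6. So 4^6 ≡ 6 (mod 10).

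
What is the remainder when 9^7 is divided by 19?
7 = 4 + 2 + 1 (binary 111). Repeated squaring mod 19: 9^1 ≡ 9; 9^2 ≡ 9² = 81 ≡ 5; 9^4 ≡ 5² = 25 ≡ 6. Multiply: 9^7 = 9^4 × 9^2 × 9^1 ≡ 6 × 5 × 9 (mod 19): 6 × 5 = 30 ≡ 11; 11 × 9 = 99 ≡ 4. So 9^7 ≡ 4 (mod 19).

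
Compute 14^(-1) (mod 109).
39

Using Extended Euclidean Algorithm:
gcd(14, 109) = 1
Bezout coefficients: 14 × 39 + 109 × -5 = 1
So 14 × 39 ≡ 1 (mod 109)
The inverse is 39 mod 109 = 39
Verification: 14 × 39 = 546 = 5 × 109 + 1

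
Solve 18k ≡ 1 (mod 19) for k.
18

Using Extended Euclidean Algorithm:
gcd(18, 19) = 1
Bezout coefficients: 18 × -1 + 19 × 1 = 1
So 18 × -1 ≡ 1 (mod 19)
The inverse is -1 mod 19 = 18
Verification: 18 × 18 = 324 = 17 × 19 + 1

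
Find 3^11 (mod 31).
Using repeated squaring. 11 = 8 + 2 + 1 (binary 1011). Repeated squaring mod 31: 3^1 ≡ 3; 3^2 ≡ 3² = 9 ≡ 9; 3^4 ≡ 9² = 81 ≡ 19; 3^8 ≡ 19² = 361 ≡ 20. Multiply: 3^11 = 3^8 × 3^2 × 3^1 ≡ 20 × 9 × 3 (mod 31): 20 × 9 = 180 ≡ 25; 25 × 3 = 75 ≡ 13. So 3^11 ≡ 13 (mod 31).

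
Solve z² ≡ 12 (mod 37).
The square roots of 12 mod 37 are 7 and 30. Verify: 7² = 49 ≡ 12 (mod 37)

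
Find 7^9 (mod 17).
9 = 8 + 1 (binary 1001). Repeated squaring mod 17: 7^1 ≡ 7; 7^2 ≡ 7² = 49 ≡ 15; 7^4 ≡ 15² = 225 ≡ 4; 7^8 ≡ 4² = 16 ≡ 16. Multiply: 7^9 = 7^8 × 7^1 ≡ 16 × 7 (mod 17): 16 × 7 = 112 ≡ 10. So 7^9 ≡ 10 (mod 17).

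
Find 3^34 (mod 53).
Using repeated squaring. 34 = 32 + 2 (binary 100010). Repeated squaring mod 53: 3^1 ≡ 3; 3^2 ≡ 3² = 9 ≡ 9; 3^4 ≡ 9² = 81 ≡ 28; 3^8 ≡ 28² = 784 ≡ 42; 3^16 ≡ 42² = 1764 ≡ 15; 3^32 ≡ 15² = 225 ≡ 13. Multiply: 3^34 = 3^32 × 3^2 ≡ 13 × 9 (mod 53): 13 × 9 = 117 ≡ 11. So 3^34 ≡ 11 (mod 53).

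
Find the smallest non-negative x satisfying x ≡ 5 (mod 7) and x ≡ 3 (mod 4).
M = 7 × 4 = 28. M₁ = 4, y₁ ≡ 2 (mod 7). M₂ = 7, y₂ ≡ 3 (mod 4). x = 5×4×2 + 3×7×3 ≡ 19 (mod 28)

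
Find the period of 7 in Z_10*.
Powers of 7 mod 10: 7^1≡7, 7^2≡9, 7^3≡3, 7^4≡1. Order = 4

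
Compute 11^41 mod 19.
Using Fermat: 11^{18} ≡ 1 (mod 19). 41 ≡ 5 (mod 18). So 11^{41} ≡ 11^{5} ≡ 7 (mod 19)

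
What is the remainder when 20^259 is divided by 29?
Using Fermat: 20^{28} ≡ 1 (mod 29). 259 ≡ 7 (mod 28). So 20^{259} ≡ 20^{7} ≡ 1 (mod 29)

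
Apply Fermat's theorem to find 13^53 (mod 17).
By Fermat: 13^{16} ≡ 1 (mod 17). 53 = 3×16 + 5. So 13^{53} ≡ 13^{5} ≡ 13 (mod 17)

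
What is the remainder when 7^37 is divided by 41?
Using repeated squaring. 37 = 32 + 4 + 1 (binary 100101). Repeated squaring mod 41: 7^1 ≡ 7; 7^2 ≡ 7² = 49 ≡ 8; 7^4 ≡ 8² = 64 ≡ 23; 7^8 ≡ 23² = 529 ≡ 37; 7^16 ≡ 37² = 1369 ≡ 16; 7^32 ≡ 16² = 256 ≡ 10. Multiply: 7^37 = 7^32 × 7^4 × 7^1 ≡ 10 × 23 × 7 (mod 41): 10 × 23 = 230 ≡ 25; 25 × 7 = 175 ≡ 11. So 7^37 ≡ 11 (mod 41).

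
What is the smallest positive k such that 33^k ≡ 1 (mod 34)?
Powers of 33 mod 34: 33^1≡33, 33^2≡1. Order = 2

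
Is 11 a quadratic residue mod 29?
By Euler's criterion: 11^{14} ≡ 28 (mod 29). Since this equals -1 (≡ 28), 11 is not a QR.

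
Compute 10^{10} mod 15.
10

Using successive squaring:
Binary expansion of 10: 1010
Powers of 10 mod 15 (each is the square of the previous):
  10^1 ≡ 10 (mod 15)
  10^2 ≡ 10² = 100 ≡ 10 (mod 15)
  10^4 ≡ 10² = 100 ≡ 10 (mod 15)
  10^8 ≡ 10² = 100 ≡ 10 (mod 15)
10 = 8 + 2, so 10^10 = 10^8 × 10^2 ≡ 10 × 10 (mod 15)
Multiplying step by step:
  10 × 10 = 100 ≡ 10 (mod 15)
Result: 10^10 ≡ 10 (mod 15)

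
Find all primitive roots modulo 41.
Primitive roots mod 41: {6, 7, 11, 12, 13, 15, 17, 19, 22, 24, 26, 28, 29, 30, 34, 35}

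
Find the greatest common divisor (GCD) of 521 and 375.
1

Using the Euclidean algorithm:
521 = 1 × 375 + 146
375 = 2 × 146 + 83
146 = 1 × 83 + 63
83 = 1 × 63 + 20
63 = 3 × 20 + 3
20 = 6 × 3 + 2
3 = 1 × 2 + 1
2 = 2 × 1 + 0

GCD(521, 375) = 1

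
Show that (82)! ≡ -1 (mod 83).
(82)! mod 83 = 82. Since this equals -1 (mod 83), Wilson confirms 83 is prime.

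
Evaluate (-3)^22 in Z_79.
Using repeated squaring. (-3) ≡ 76 (mod 79). 22 = 16 + 4 + 2 (binary 10110). Repeated squaring mod 79: 76^1 ≡ 76; 76^2 ≡ 76² = 5776 ≡ 9; 76^4 ≡ 9² = 81 ≡ 2; 76^8 ≡ 2² = 4 ≡ 4; 76^16 ≡ 4² = 16 ≡ 16. Multiply: (-3)^22 ≡ 76^16 × 76^4 × 76^2 ≡ 16 × 2 × 9 (mod 79): 16 × 2 = 32 ≡ 32; 32 × 9 = 288 ≡ 51. So (-3)^22 ≡ 51 (mod 79).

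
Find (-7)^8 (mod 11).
(-7) ≡ 4 (mod 11). 8 = 8 (binary 1000). Repeated squaring mod 11: 4^1 ≡ 4; 4^2 ≡ 4² = 16 ≡ 5; 4^4 ≡ 5² = 25 ≡ 3; 4^8 ≡ 3² = 9 ≡ 9. So (-7)^8 ≡ 9 (mod 11).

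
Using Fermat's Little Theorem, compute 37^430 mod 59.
By Fermat: 37^{58} ≡ 1 (mod 59). 430 = 7×58 + 24. So 37^{430} ≡ 37^{24} ≡ 36 (mod 59)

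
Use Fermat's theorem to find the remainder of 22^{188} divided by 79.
52

By Fermat's Little Theorem, a^(p-1) ≡ 1 (mod p) for prime p and gcd(a, p) = 1
Here p = 79, so 22^78 ≡ 1 (mod 79)
We can reduce the exponent: 188 mod 78 = 32
So 22^188 ≡ 22^32 (mod 79)
Computing: 22^32 mod 79 = 52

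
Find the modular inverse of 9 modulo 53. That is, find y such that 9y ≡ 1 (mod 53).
6

Using Extended Euclidean Algorithm:
gcd(9, 53) = 1
Bezout coefficients: 9 × 6 + 53 × -1 = 1
So 9 × 6 ≡ 1 (mod 53)
The inverse is 6 mod 53 = 6
Verification: 9 × 6 = 54 = 1 × 53 + 1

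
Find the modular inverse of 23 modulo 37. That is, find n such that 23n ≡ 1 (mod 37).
29

Using Extended Euclidean Algorithm:
gcd(23, 37) = 1
Bezout coefficients: 23 × -8 + 37 × 5 = 1
So 23 × -8 ≡ 1 (mod 37)
The inverse is -8 mod 37 = 29
Verification: 23 × 29 = 667 = 18 × 37 + 1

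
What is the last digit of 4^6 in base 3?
4 ≡ 1 (mod 3). 6 = 4 + 2 (binary 110). Repeated squaring mod 3: 1^1 ≡ 1; 1^2 ≡ 1² = 1 ≡ 1; 1^4 ≡ 1² = 1 ≡ 1. Multiply: 4^6 ≡ 1^4 × 1^2 ≡ 1 × 1 (mod 3): 1 × 1 = 1 ≡ 1. So 4^6 ≡ 1 (mod 3).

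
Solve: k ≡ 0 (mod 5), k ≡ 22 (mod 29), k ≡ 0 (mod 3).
M = 5 × 29 × 3 = 435. M₁ = 87, y₁ ≡ 3 (mod 5). M₂ = 15, y₂ ≡ 2 (mod 29). M₃ = 145, y₃ ≡ 1 (mod 3). k = 0×87×3 + 22×15×2 + 0×145×1 ≡ 225 (mod 435)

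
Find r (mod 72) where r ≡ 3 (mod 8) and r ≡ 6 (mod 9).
M = 8 × 9 = 72. M₁ = 9, y₁ ≡ 1 (mod 8). M₂ = 8, y₂ ≡ 8 (mod 9). r = 3×9×1 + 6×8×8 ≡ 51 (mod 72)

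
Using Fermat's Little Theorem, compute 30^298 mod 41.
By Fermat: 30^{40} ≡ 1 (mod 41). 298 = 7×40 + 18. So 30^{298} ≡ 30^{18} ≡ 21 (mod 41)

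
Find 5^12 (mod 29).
Using repeated squaring. 12 = 8 + 4 (binary 1100). Repeated squaring mod 29: 5^1 ≡ 5; 5^2 ≡ 5² = 25 ≡ 25; 5^4 ≡ 25² = 625 ≡ 16; 5^8 ≡ 16² = 256 ≡ 24. Multiply: 5^12 = 5^8 × 5^4 ≡ 24 × 16 (mod 29): 24 × 16 = 384 ≡ 7. So 5^12 ≡ 7 (mod 29).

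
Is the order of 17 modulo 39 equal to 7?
No, the actual order is 6, not 7.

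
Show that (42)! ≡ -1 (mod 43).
(42)! mod 43 = 42. Since this equals -1 (mod 43), Wilson confirms 43 is prime.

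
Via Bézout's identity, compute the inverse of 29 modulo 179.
Extended GCD: 29(-37) + 179(6) = 1. So 29^(-1) ≡ 142 ≡ 142 (mod 179). Verify: 29 × 142 = 4118 ≡ 1 (mod 179)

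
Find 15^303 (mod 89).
Using Fermat: 15^{88} ≡ 1 (mod 89). 303 ≡ 39 (mod 88). So 15^{303} ≡ 15^{39} ≡ 56 (mod 89)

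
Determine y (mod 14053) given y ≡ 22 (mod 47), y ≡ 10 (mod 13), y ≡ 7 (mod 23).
1479

Using the Chinese Remainder Theorem:
M = product of moduli = 14053
For equation 1: M_1 = 299, 299 ≡ 17 (mod 47), inverse of 299 mod 47 is 36 (check: 17 × 36 = 612 ≡ 1 (mod 47))
For equation 2: M_2 = 1081, 1081 ≡ 2 (mod 13), inverse of 1081 mod 13 is 7 (check: 2 × 7 = 14 ≡ 1 (mod 13))
For equation 3: M_3 = 611, 611 ≡ 13 (mod 23), inverse of 611 mod 23 is 16 (check: 13 × 16 = 208 ≡ 1 (mod 23))
Combine: y ≡ Σ r_i×M_i×(M_i⁻¹ mod m_i) = 22×299×36 + 10×1081×7 + 7×611×16 = 236808 + 75670 + 68432 = 380910
380910 mod 14053 = 1479
y ≡ 1479 (mod 14053)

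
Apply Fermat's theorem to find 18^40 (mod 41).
By Fermat's Little Theorem, 18^{40} ≡ 1 (mod 41) since 41 is prime and gcd(18, 41) = 1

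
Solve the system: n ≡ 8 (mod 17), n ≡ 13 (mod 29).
M = 17 × 29 = 493. M₁ = 29, y₁ ≡ 10 (mod 17). M₂ = 17, y₂ ≡ 12 (mod 29). n = 8×29×10 + 13×17×12 ≡ 42 (mod 493)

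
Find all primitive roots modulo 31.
Primitive roots mod 31: {3, 11, 12, 13, 17, 21, 22, 24}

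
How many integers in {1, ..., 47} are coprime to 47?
46

Prime factorization: 47 = 47
Using the formula φ(n) = n × Π(1 - 1/p) for each prime factor p:
φ(47) = 47 × (1 - 1/47)
φ(47) = 46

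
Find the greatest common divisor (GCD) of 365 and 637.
1

Using the Euclidean algorithm:
365 = 0 × 637 + 365
637 = 1 × 365 + 272
365 = 1 × 272 + 93
272 = 2 × 93 + 86
93 = 1 × 86 + 7
86 = 12 × 7 + 2
7 = 3 × 2 + 1
2 = 2 × 1 + 0

GCD(365, 637) = 1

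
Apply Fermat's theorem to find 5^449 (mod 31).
By Fermat: 5^{30} ≡ 1 (mod 31). 449 ≡ 29 (mod 30). So 5^{449} ≡ 5^{29} ≡ 25 (mod 31)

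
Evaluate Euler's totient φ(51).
32

Prime factorization: 51 = 3 × 17
Using the formula φ(n) = n × Π(1 - 1/p) for each prime factor p:
φ(51) = 51 × (1 - 1/3) × (1 - 1/17)
φ(51) = 32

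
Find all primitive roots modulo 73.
Primitive roots mod 73: {5, 11, 13, 14, 15, 20, 26, 28, 29, 31, 33, 34, 39, 40, 42, 44, 45, 47, 53, 58, 59, 60, 62, 68}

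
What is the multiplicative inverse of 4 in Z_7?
2

Using Extended Euclidean Algorithm:
gcd(4, 7) = 1
Bezout coefficients: 4 × 2 + 7 × -1 = 1
So 4 × 2 ≡ 1 (mod 7)
The inverse is 2 mod 7 = 2
Verification: 4 × 2 = 8 = 1 × 7 + 1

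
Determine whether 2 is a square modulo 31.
By Euler's criterion: 2^{15} ≡ 1 (mod 31). Since this equals 1, 2 is a QR.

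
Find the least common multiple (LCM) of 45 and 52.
2340

First find GCD(45, 52) using the Euclidean algorithm:
45 = 0 × 52 + 45
52 = 1 × 45 + 7
45 = 6 × 7 + 3
7 = 2 × 3 + 1
3 = 3 × 1 + 0
GCD(45, 52) = 1

LCM formula: LCM(a, b) = (a × b) / GCD(a, b)
LCM(45, 52) = (45 × 52) / 1
LCM(45, 52) = 2340 / 1
LCM(45, 52) = 2340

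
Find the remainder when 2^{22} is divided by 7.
By Fermat: 2^{6} ≡ 1 (mod 7). 22 = 3×6 + 4. So 2^{22} ≡ 2^{4} ≡ 2 (mod 7)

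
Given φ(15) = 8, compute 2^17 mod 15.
By Euler: 2^{8} ≡ 1 (mod 15) since gcd(2, 15) = 1. 17 = 2×8 + 1. So 2^{17} ≡ 2^{1} ≡ 2 (mod 15)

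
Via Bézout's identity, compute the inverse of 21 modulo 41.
Extended GCD: 21(2) + 41(-1) = 1. So 21^(-1) ≡ 2 ≡ 2 (mod 41). Verify: 21 × 2 = 42 ≡ 1 (mod 41)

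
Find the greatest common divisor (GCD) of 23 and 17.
1

Using the Euclidean algorithm:
23 = 1 × 17 + 6
17 = 2 × 6 + 5
6 = 1 × 5 + 1
5 = 5 × 1 + 0

GCD(23, 17) = 1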